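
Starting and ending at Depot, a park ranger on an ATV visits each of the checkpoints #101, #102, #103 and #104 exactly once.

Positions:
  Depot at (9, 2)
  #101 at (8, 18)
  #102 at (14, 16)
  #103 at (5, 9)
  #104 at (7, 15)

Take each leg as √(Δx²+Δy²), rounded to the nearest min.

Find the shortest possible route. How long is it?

38 min — the shortest possible round trip.

Depot → #101 → #102 → #103 → #104 → Depot: 16+6+11+6+13 = 52
Depot → #101 → #102 → #104 → #103 → Depot: 16+6+7+6+8 = 43
Depot → #101 → #103 → #102 → #104 → Depot: 16+9+11+7+13 = 56
Depot → #101 → #103 → #104 → #102 → Depot: 16+9+6+7+15 = 53
Depot → #101 → #104 → #102 → #103 → Depot: 16+3+7+11+8 = 45
Depot → #101 → #104 → #103 → #102 → Depot: 16+3+6+11+15 = 51
Depot → #102 → #101 → #103 → #104 → Depot: 15+6+9+6+13 = 49
Depot → #102 → #101 → #104 → #103 → Depot: 15+6+3+6+8 = 38
Depot → #102 → #103 → #101 → #104 → Depot: 15+11+9+3+13 = 51
Depot → #102 → #104 → #101 → #103 → Depot: 15+7+3+9+8 = 42
Depot → #103 → #101 → #102 → #104 → Depot: 8+9+6+7+13 = 43
Depot → #103 → #102 → #101 → #104 → Depot: 8+11+6+3+13 = 41
The minimum is 38.
One optimal route: Depot → #102 → #101 → #104 → #103 → Depot (or its reverse).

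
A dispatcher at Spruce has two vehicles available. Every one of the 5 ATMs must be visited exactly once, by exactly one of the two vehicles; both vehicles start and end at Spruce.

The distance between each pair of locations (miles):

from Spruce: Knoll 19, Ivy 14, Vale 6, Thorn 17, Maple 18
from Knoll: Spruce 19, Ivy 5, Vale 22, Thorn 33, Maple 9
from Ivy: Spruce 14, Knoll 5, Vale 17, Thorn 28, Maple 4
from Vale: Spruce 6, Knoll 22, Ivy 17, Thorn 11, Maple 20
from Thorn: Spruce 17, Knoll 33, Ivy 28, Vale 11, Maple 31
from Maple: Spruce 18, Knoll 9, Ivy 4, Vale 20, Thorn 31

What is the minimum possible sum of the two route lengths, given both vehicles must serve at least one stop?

Try each way of splitting the stops between the two vehicles (each non-empty) and, for each split, find the best tour for each vehicle:
  {Knoll} + {Ivy, Vale, Thorn, Maple}: 38 + 66 = 104
  {Ivy} + {Knoll, Vale, Thorn, Maple}: 28 + 76 = 104
  {Knoll, Ivy} + {Vale, Thorn, Maple}: 38 + 66 = 104
  {Vale} + {Knoll, Ivy, Thorn, Maple}: 12 + 76 = 88
  {Knoll, Vale} + {Ivy, Thorn, Maple}: 47 + 66 = 113
  {Ivy, Vale} + {Knoll, Thorn, Maple}: 37 + 76 = 113
  … (15 splits in total)
  {Vale, Thorn} + {Knoll, Ivy, Maple}: 34 + 46 = 80  ← best
Best: vehicle 1 Spruce → Vale → Thorn → Spruce = 34; vehicle 2 Spruce → Knoll → Ivy → Maple → Spruce = 46; combined 80.

80 miles — the smallest possible combined total.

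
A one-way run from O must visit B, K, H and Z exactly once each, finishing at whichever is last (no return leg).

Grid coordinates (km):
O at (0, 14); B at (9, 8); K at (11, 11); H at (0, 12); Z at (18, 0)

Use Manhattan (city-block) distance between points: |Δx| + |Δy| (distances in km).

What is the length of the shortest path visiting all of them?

Shortest open route: 36 km.

There are 4! = 24 possible orderings.
O → B → K → H → Z: 15+5+12+30 = 62
O → B → K → Z → H: 15+5+18+30 = 68
O → B → H → K → Z: 15+13+12+18 = 58
O → B → H → Z → K: 15+13+30+18 = 76
O → B → Z → K → H: 15+17+18+12 = 62
O → B → Z → H → K: 15+17+30+12 = 74
O → K → B → H → Z: 14+5+13+30 = 62
O → K → B → Z → H: 14+5+17+30 = 66
O → K → H → B → Z: 14+12+13+17 = 56
O → K → H → Z → B: 14+12+30+17 = 73
O → K → Z → B → H: 14+18+17+13 = 62
O → K → Z → H → B: 14+18+30+13 = 75
O → H → B → K → Z: 2+13+5+18 = 38
O → H → B → Z → K: 2+13+17+18 = 50
… (10 more)
O → H → K → B → Z: 2+12+5+17 = 36  ← best
The minimum is 36.
One shortest path: O → H → K → B → Z.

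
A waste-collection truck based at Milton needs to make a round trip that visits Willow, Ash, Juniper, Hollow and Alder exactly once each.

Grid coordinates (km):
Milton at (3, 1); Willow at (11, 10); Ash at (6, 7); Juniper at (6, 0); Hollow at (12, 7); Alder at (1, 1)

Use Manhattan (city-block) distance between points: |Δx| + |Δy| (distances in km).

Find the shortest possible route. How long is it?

Shortest round trip = 42 km.

Milton → Willow → Ash → Juniper → Hollow → Alder → Milton: 17+8+7+13+17+2 = 64
Milton → Willow → Ash → Juniper → Alder → Hollow → Milton: 17+8+7+6+17+15 = 70
Milton → Willow → Ash → Hollow → Juniper → Alder → Milton: 17+8+6+13+6+2 = 52
Milton → Willow → Ash → Hollow → Alder → Juniper → Milton: 17+8+6+17+6+4 = 58
Milton → Willow → Ash → Alder → Juniper → Hollow → Milton: 17+8+11+6+13+15 = 70
Milton → Willow → Ash → Alder → Hollow → Juniper → Milton: 17+8+11+17+13+4 = 70
Milton → Willow → Juniper → Ash → Hollow → Alder → Milton: 17+15+7+6+17+2 = 64
Milton → Willow → Juniper → Ash → Alder → Hollow → Milton: 17+15+7+11+17+15 = 82
Milton → Willow → Juniper → Hollow → Ash → Alder → Milton: 17+15+13+6+11+2 = 64
Milton → Willow → Juniper → Hollow → Alder → Ash → Milton: 17+15+13+17+11+9 = 82
Milton → Willow → Juniper → Alder → Ash → Hollow → Milton: 17+15+6+11+6+15 = 70
Milton → Willow → Juniper → Alder → Hollow → Ash → Milton: 17+15+6+17+6+9 = 70
Milton → Willow → Hollow → Ash → Juniper → Alder → Milton: 17+4+6+7+6+2 = 42
Milton → Willow → Hollow → Ash → Alder → Juniper → Milton: 17+4+6+11+6+4 = 48
… (46 more)
The minimum is 42.
One optimal route: Milton → Willow → Hollow → Ash → Juniper → Alder → Milton (or its reverse).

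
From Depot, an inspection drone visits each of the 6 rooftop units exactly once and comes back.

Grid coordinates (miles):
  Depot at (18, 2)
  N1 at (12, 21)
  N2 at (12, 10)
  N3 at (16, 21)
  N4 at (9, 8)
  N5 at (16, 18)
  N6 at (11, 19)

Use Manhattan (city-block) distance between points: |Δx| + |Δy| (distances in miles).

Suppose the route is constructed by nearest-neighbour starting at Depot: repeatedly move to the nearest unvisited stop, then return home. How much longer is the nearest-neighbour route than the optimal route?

Excess over optimum: 2 miles.

Depot: N2=14, N4=15, N5=18, N3=21, N6=24, N1=25 ⇒ N2
N2: N4=5, N6=10, N1=11, N5=12, N3=15 ⇒ N4
N4: N6=13, N1=16, N5=17, N3=20 ⇒ N6
N6: N1=3, N5=6, N3=7 ⇒ N1
N1: N3=4, N5=7 ⇒ N3
N3: N5=3 ⇒ N5
NN route Depot → N2 → N4 → N6 → N1 → N3 → N5 → Depot costs 60.
Optimal: Depot → N4 → N2 → N6 → N1 → N3 → N5 → Depot costs 58 (by enumerating all 360 distinct tours).
Excess = 60 − 58 = 2.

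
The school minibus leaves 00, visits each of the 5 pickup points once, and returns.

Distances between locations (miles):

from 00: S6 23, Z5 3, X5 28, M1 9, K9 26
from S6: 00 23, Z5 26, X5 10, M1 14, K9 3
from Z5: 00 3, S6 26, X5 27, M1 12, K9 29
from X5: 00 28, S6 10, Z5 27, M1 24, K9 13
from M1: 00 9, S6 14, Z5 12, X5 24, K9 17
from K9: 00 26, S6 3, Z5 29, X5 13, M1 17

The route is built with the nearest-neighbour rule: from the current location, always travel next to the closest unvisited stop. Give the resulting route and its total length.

At 00 the remaining stops are Z5 3, M1 9, S6 23, K9 26, X5 28; go to Z5.
At Z5 the remaining stops are M1 12, S6 26, X5 27, K9 29; go to M1.
At M1 the remaining stops are S6 14, K9 17, X5 24; go to S6.
At S6 the remaining stops are K9 3, X5 10; go to K9.
At K9 the remaining stops are X5 13; go to X5.
Return X5→00: 28.
Total = 3 + 12 + 14 + 3 + 13 + 28 = 73.

Nearest-neighbour total = 73 miles; route 00 → Z5 → M1 → S6 → K9 → X5 → 00.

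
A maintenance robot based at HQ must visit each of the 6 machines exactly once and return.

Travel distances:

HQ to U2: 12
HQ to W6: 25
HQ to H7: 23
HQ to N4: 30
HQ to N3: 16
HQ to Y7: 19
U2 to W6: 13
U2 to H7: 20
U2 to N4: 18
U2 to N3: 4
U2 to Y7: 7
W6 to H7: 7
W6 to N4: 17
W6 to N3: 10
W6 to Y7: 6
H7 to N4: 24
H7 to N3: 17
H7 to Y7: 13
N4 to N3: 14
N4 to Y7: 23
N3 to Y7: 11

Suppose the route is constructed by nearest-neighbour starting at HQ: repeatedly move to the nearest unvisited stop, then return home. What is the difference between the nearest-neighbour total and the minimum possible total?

From HQ: U2=12, N3=16, Y7=19, H7=23, W6=25, N4=30 → choose U2 (12).
From U2: N3=4, Y7=7, W6=13, N4=18, H7=20 → choose N3 (4).
From N3: W6=10, Y7=11, N4=14, H7=17 → choose W6 (10).
From W6: Y7=6, H7=7, N4=17 → choose Y7 (6).
From Y7: H7=13, N4=23 → choose H7 (13).
From H7: N4=24 → choose N4 (24).
NN route HQ → U2 → N3 → W6 → Y7 → H7 → N4 → HQ costs 99.
Optimal: HQ → U2 → N3 → N4 → W6 → H7 → Y7 → HQ costs 86 (by enumerating all 360 distinct tours).
Excess = 99 − 86 = 13.

Excess over optimum: 13.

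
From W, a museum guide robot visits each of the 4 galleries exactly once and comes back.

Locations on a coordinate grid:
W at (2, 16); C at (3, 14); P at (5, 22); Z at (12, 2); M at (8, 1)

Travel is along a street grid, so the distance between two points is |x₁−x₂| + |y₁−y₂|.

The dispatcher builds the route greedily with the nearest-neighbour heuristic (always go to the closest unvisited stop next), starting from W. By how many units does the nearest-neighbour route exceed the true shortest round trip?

Excess over optimum: 4.

From W: C=3, P=9, M=21, Z=24 → choose C (3).
From C: P=10, M=18, Z=21 → choose P (10).
From P: M=24, Z=27 → choose M (24).
From M: Z=5 → choose Z (5).
NN route W → C → P → M → Z → W costs 66.
Optimal: W → C → Z → M → P → W costs 62 (by enumerating all 12 distinct tours).
Excess = 66 − 62 = 4.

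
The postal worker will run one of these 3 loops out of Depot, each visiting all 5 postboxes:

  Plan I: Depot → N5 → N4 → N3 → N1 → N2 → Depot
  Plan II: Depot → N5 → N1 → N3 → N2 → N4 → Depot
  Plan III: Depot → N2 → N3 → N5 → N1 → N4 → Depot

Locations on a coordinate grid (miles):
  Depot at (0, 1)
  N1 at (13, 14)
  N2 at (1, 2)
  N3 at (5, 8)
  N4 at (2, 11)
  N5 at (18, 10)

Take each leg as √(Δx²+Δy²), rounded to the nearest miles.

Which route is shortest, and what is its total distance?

Shortest is Plan III, total 48 miles.

Plan I: 20 + 16 + 4 + 10 + 17 + 1 = 68
Plan II: 20 + 6 + 10 + 7 + 9 + 10 = 62
Plan III: 1 + 7 + 13 + 6 + 11 + 10 = 48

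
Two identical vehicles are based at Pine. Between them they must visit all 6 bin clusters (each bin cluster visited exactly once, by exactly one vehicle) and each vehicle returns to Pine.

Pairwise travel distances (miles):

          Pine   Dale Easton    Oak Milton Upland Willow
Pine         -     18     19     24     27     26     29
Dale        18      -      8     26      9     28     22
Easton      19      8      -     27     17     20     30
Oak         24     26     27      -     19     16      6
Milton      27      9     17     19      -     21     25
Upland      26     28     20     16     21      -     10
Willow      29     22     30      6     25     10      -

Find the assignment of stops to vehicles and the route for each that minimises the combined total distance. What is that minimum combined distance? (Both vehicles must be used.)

Minimum combined distance: 126 miles.

Try each way of splitting the stops between the two vehicles (each non-empty) and, for each split, find the best tour for each vehicle:
  {Dale} + {Easton, Oak, Milton, Upland, Willow}: 36 + 97 = 133
  {Easton} + {Dale, Oak, Milton, Upland, Willow}: 38 + 88 = 126
  {Dale, Easton} + {Oak, Milton, Upland, Willow}: 45 + 88 = 133
  {Oak} + {Dale, Easton, Milton, Upland, Willow}: 48 + 96 = 144
  {Dale, Oak} + {Easton, Milton, Upland, Willow}: 68 + 96 = 164
  {Easton, Oak} + {Dale, Milton, Upland, Willow}: 70 + 87 = 157
  … (31 splits in total)
Best: vehicle 1 Pine → Easton → Pine = 38; vehicle 2 Pine → Dale → Milton → Oak → Willow → Upland → Pine = 88; combined 126.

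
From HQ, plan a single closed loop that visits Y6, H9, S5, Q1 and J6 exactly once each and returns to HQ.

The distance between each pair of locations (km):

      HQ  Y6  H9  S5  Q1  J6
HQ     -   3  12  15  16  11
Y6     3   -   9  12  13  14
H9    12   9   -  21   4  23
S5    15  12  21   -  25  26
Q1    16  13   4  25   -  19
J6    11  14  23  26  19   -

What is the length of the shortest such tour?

70 km — the shortest possible round trip.

There are 60 distinct closed tours to check (reversals are equivalent).
HQ - Y6 - H9 - S5 - Q1 - J6 - HQ: 3+9+21+25+19+11 = 88
HQ - Y6 - H9 - S5 - J6 - Q1 - HQ: 3+9+21+26+19+16 = 94
HQ - Y6 - H9 - Q1 - S5 - J6 - HQ: 3+9+4+25+26+11 = 78
HQ - Y6 - H9 - Q1 - J6 - S5 - HQ: 3+9+4+19+26+15 = 76
HQ - Y6 - H9 - J6 - S5 - Q1 - HQ: 3+9+23+26+25+16 = 102
HQ - Y6 - H9 - J6 - Q1 - S5 - HQ: 3+9+23+19+25+15 = 94
HQ - Y6 - S5 - H9 - Q1 - J6 - HQ: 3+12+21+4+19+11 = 70
HQ - Y6 - S5 - H9 - J6 - Q1 - HQ: 3+12+21+23+19+16 = 94
HQ - Y6 - S5 - Q1 - H9 - J6 - HQ: 3+12+25+4+23+11 = 78
HQ - Y6 - S5 - Q1 - J6 - H9 - HQ: 3+12+25+19+23+12 = 94
HQ - Y6 - S5 - J6 - H9 - Q1 - HQ: 3+12+26+23+4+16 = 84
HQ - Y6 - S5 - J6 - Q1 - H9 - HQ: 3+12+26+19+4+12 = 76
HQ - Y6 - Q1 - H9 - S5 - J6 - HQ: 3+13+4+21+26+11 = 78
HQ - Y6 - Q1 - H9 - J6 - S5 - HQ: 3+13+4+23+26+15 = 84
… (46 more)
The minimum is 70.
One optimal route: HQ → Y6 → S5 → H9 → Q1 → J6 → HQ (or its reverse).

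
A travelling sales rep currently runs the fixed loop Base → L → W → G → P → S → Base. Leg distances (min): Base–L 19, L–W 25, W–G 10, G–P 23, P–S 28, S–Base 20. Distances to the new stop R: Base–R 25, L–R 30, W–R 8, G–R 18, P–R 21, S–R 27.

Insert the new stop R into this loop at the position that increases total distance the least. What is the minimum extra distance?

+13 min — insert R between L and W.

Insertion cost between consecutive stops i–j is d(i,R) + d(R,j) − d(i,j):
  between Base and L: 25 + 30 − 19 = 36
  between L and W: 30 + 8 − 25 = 13
  between W and G: 8 + 18 − 10 = 16
  between G and P: 18 + 21 − 23 = 16
  between P and S: 21 + 27 − 28 = 20
  between S and Base: 27 + 25 − 20 = 32
Cheapest insertion is between L and W, adding 13.
New total = 125 + 13 = 138.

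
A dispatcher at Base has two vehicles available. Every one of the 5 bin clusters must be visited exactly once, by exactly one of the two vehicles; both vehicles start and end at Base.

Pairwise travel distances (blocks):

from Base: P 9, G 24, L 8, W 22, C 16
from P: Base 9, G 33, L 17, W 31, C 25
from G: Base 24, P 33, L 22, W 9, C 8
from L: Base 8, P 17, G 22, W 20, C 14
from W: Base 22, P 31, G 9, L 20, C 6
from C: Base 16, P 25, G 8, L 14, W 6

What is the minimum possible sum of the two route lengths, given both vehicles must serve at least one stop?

There are 2^4 − 1 = 15 ways to divide the 5 stops into two non-empty groups. For each, the best each vehicle can do is its own shortest tour through its group:
  {P} + {G, L, W, C}: 18 + 61 = 79
  {G} + {P, L, W, C}: 48 + 68 = 116
  {P, G} + {L, W, C}: 66 + 50 = 116
  {L} + {P, G, W, C}: 16 + 73 = 89
  {P, L} + {G, W, C}: 34 + 55 = 89
  {G, L} + {P, W, C}: 54 + 62 = 116
  … (15 splits in total)
Best: vehicle 1 Base → P → Base = 18; vehicle 2 Base → G → W → C → L → Base = 61; combined 79.

79 blocks — the smallest possible combined total.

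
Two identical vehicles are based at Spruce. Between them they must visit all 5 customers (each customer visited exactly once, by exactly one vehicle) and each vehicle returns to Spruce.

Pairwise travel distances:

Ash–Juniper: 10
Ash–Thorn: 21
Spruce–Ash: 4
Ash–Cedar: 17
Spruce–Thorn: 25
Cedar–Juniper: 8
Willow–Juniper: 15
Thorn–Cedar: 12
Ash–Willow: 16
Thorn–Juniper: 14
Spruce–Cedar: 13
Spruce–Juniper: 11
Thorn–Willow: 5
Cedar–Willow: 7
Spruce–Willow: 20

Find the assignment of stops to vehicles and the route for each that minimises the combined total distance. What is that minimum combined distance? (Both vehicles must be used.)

Minimum combined distance: 58.

There are 2^4 − 1 = 15 ways to divide the 5 stops into two non-empty groups. For each, the best each vehicle can do is its own shortest tour through its group:
  {Ash} + {Thorn, Cedar, Willow, Juniper}: 8 + 50 = 58
  {Thorn} + {Ash, Cedar, Willow, Juniper}: 50 + 46 = 96
  {Ash, Thorn} + {Cedar, Willow, Juniper}: 50 + 46 = 96
  {Cedar} + {Ash, Thorn, Willow, Juniper}: 26 + 50 = 76
  {Ash, Cedar} + {Thorn, Willow, Juniper}: 34 + 50 = 84
  {Thorn, Cedar} + {Ash, Willow, Juniper}: 50 + 46 = 96
  … (15 splits in total)
Best: vehicle 1 Spruce → Ash → Spruce = 8; vehicle 2 Spruce → Cedar → Willow → Thorn → Juniper → Spruce = 50; combined 58.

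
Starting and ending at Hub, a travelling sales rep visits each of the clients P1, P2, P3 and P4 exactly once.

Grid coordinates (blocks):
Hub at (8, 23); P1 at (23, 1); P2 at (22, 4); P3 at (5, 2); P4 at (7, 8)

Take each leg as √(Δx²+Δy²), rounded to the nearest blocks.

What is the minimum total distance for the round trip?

Minimum total distance: 66 blocks.

There are 12 distinct closed tours to check (reversals are equivalent).
Hub → P1 → P2 → P3 → P4 → Hub: 27+3+17+6+15 = 68
Hub → P1 → P2 → P4 → P3 → Hub: 27+3+16+6+21 = 73
Hub → P1 → P3 → P2 → P4 → Hub: 27+18+17+16+15 = 93
Hub → P1 → P3 → P4 → P2 → Hub: 27+18+6+16+24 = 91
Hub → P1 → P4 → P2 → P3 → Hub: 27+17+16+17+21 = 98
Hub → P1 → P4 → P3 → P2 → Hub: 27+17+6+17+24 = 91
Hub → P2 → P1 → P3 → P4 → Hub: 24+3+18+6+15 = 66
Hub → P2 → P1 → P4 → P3 → Hub: 24+3+17+6+21 = 71
Hub → P2 → P3 → P1 → P4 → Hub: 24+17+18+17+15 = 91
Hub → P2 → P4 → P1 → P3 → Hub: 24+16+17+18+21 = 96
Hub → P3 → P1 → P2 → P4 → Hub: 21+18+3+16+15 = 73
Hub → P3 → P2 → P1 → P4 → Hub: 21+17+3+17+15 = 73
The minimum is 66.
One optimal route: Hub → P2 → P1 → P3 → P4 → Hub (or its reverse).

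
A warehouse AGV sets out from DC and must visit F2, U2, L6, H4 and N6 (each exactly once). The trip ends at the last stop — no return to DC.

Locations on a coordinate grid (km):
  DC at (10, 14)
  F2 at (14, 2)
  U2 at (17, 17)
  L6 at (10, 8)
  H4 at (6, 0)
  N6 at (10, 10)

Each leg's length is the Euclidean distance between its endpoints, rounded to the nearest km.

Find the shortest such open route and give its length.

There are 5! = 120 possible orderings.
DC - F2 - U2 - L6 - H4 - N6: 13+15+11+9+11 = 59
DC - F2 - U2 - L6 - N6 - H4: 13+15+11+2+11 = 52
DC - F2 - U2 - H4 - L6 - N6: 13+15+20+9+2 = 59
DC - F2 - U2 - H4 - N6 - L6: 13+15+20+11+2 = 61
DC - F2 - U2 - N6 - L6 - H4: 13+15+10+2+9 = 49
DC - F2 - U2 - N6 - H4 - L6: 13+15+10+11+9 = 58
DC - F2 - L6 - U2 - H4 - N6: 13+7+11+20+11 = 62
DC - F2 - L6 - U2 - N6 - H4: 13+7+11+10+11 = 52
DC - F2 - L6 - H4 - U2 - N6: 13+7+9+20+10 = 59
DC - F2 - L6 - H4 - N6 - U2: 13+7+9+11+10 = 50
DC - F2 - L6 - N6 - U2 - H4: 13+7+2+10+20 = 52
DC - F2 - L6 - N6 - H4 - U2: 13+7+2+11+20 = 53
DC - F2 - H4 - U2 - L6 - N6: 13+8+20+11+2 = 54
DC - F2 - H4 - U2 - N6 - L6: 13+8+20+10+2 = 53
… (106 more)
DC - U2 - N6 - L6 - F2 - H4: 8+10+2+7+8 = 35  ← best
The minimum is 35.
One shortest path: DC → U2 → N6 → L6 → F2 → H4.

Minimum one-way distance = 35 km.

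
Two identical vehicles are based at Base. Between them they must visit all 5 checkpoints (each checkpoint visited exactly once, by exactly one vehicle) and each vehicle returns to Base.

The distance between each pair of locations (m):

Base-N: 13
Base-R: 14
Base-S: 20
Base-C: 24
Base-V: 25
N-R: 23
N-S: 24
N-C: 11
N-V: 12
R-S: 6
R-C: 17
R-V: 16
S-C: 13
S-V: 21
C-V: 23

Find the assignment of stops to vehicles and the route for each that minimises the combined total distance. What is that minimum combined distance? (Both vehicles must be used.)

107 m — the smallest possible combined total.

There are 2^4 − 1 = 15 ways to divide the 5 stops into two non-empty groups. For each, the best each vehicle can do is its own shortest tour through its group:
  {N} + {R, S, C, V}: 26 + 81 = 107
  {R} + {N, S, C, V}: 28 + 81 = 109
  {N, R} + {S, C, V}: 50 + 81 = 131
  {S} + {N, R, C, V}: 40 + 77 = 117
  {N, S} + {R, C, V}: 57 + 77 = 134
  {R, S} + {N, C, V}: 40 + 72 = 112
  … (15 splits in total)
Best: vehicle 1 Base → N → Base = 26; vehicle 2 Base → R → S → C → V → Base = 81; combined 107.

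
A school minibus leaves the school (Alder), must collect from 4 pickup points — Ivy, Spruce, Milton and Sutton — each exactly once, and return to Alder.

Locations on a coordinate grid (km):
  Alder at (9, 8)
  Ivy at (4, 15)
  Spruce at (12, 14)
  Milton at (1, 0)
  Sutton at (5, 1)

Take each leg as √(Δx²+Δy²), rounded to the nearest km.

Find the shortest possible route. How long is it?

Minimum total distance: 42 km.

With 4 stops there are 4!/2 = 12 distinct round trips (a route and its reverse cost the same).
Alder → Ivy → Spruce → Milton → Sutton → Alder: 9+8+18+4+8 = 47
Alder → Ivy → Spruce → Sutton → Milton → Alder: 9+8+15+4+11 = 47
Alder → Ivy → Milton → Spruce → Sutton → Alder: 9+15+18+15+8 = 65
Alder → Ivy → Milton → Sutton → Spruce → Alder: 9+15+4+15+7 = 50
Alder → Ivy → Sutton → Spruce → Milton → Alder: 9+14+15+18+11 = 67
Alder → Ivy → Sutton → Milton → Spruce → Alder: 9+14+4+18+7 = 52
Alder → Spruce → Ivy → Milton → Sutton → Alder: 7+8+15+4+8 = 42
Alder → Spruce → Ivy → Sutton → Milton → Alder: 7+8+14+4+11 = 44
Alder → Spruce → Milton → Ivy → Sutton → Alder: 7+18+15+14+8 = 62
Alder → Spruce → Sutton → Ivy → Milton → Alder: 7+15+14+15+11 = 62
Alder → Milton → Ivy → Spruce → Sutton → Alder: 11+15+8+15+8 = 57
Alder → Milton → Spruce → Ivy → Sutton → Alder: 11+18+8+14+8 = 59
The minimum is 42.
One optimal route: Alder → Spruce → Ivy → Milton → Sutton → Alder (or its reverse).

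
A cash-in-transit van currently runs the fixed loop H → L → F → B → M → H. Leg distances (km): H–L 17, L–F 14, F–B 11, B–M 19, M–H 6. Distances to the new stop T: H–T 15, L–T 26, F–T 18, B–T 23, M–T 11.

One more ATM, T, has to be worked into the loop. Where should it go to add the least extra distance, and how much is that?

Insertion cost between consecutive stops i–j is d(i,T) + d(T,j) − d(i,j):
  between H and L: 15 + 26 − 17 = 24
  between L and F: 26 + 18 − 14 = 30
  between F and B: 18 + 23 − 11 = 30
  between B and M: 23 + 11 − 19 = 15
  between M and H: 11 + 15 − 6 = 20
Cheapest insertion is between B and M, adding 15.
New total = 67 + 15 = 82.

+15 km — insert T between B and M.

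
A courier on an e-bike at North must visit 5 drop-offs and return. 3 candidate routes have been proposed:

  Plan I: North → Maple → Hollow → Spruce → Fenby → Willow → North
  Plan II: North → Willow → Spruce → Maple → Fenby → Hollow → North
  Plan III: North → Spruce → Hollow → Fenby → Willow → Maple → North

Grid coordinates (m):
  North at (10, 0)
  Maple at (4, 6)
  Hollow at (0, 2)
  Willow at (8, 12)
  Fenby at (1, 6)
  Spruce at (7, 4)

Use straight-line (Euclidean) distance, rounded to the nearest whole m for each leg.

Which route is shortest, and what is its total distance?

Plan I: 8 + 6 + 7 + 6 + 9 + 12 = 48
Plan II: 12 + 8 + 4 + 3 + 4 + 10 = 41
Plan III: 5 + 7 + 4 + 9 + 7 + 8 = 40

40 m — Plan III is the shortest.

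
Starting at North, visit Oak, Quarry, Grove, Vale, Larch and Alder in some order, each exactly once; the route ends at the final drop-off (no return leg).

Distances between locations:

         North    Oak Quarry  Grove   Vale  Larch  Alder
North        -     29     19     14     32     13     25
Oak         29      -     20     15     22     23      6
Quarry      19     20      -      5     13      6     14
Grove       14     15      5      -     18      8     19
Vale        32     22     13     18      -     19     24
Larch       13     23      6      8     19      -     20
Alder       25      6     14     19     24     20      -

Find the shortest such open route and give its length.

Shortest open route: 67.

There are 6! = 720 possible orderings.
North - Oak - Quarry - Grove - Vale - Larch - Alder: 29+20+5+18+19+20 = 111
North - Oak - Quarry - Grove - Vale - Alder - Larch: 29+20+5+18+24+20 = 116
North - Oak - Quarry - Grove - Larch - Vale - Alder: 29+20+5+8+19+24 = 105
North - Oak - Quarry - Grove - Larch - Alder - Vale: 29+20+5+8+20+24 = 106
North - Oak - Quarry - Grove - Alder - Vale - Larch: 29+20+5+19+24+19 = 116
North - Oak - Quarry - Grove - Alder - Larch - Vale: 29+20+5+19+20+19 = 112
North - Oak - Quarry - Vale - Grove - Larch - Alder: 29+20+13+18+8+20 = 108
North - Oak - Quarry - Vale - Grove - Alder - Larch: 29+20+13+18+19+20 = 119
… (712 more)
North - Larch - Grove - Quarry - Vale - Oak - Alder: 13+8+5+13+22+6 = 67  ← best
The minimum is 67.
One shortest path: North → Larch → Grove → Quarry → Vale → Oak → Alder.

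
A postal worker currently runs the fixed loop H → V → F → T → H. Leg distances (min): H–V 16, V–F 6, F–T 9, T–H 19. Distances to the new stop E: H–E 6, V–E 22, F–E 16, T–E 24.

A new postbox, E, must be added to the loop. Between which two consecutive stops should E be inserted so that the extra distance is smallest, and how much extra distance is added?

Adding 11 min by placing E on the T–H leg.

Insertion cost between consecutive stops i–j is d(i,E) + d(E,j) − d(i,j):
  between H and V: 6 + 22 − 16 = 12
  between V and F: 22 + 16 − 6 = 32
  between F and T: 16 + 24 − 9 = 31
  between T and H: 24 + 6 − 19 = 11
Cheapest insertion is between T and H, adding 11.
New total = 50 + 11 = 61.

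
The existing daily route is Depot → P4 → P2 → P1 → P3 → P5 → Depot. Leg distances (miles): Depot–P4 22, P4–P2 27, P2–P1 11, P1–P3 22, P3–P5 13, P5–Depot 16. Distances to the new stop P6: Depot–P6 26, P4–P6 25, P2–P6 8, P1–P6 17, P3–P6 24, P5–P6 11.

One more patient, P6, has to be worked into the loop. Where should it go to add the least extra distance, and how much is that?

Insertion cost between consecutive stops i–j is d(i,P6) + d(P6,j) − d(i,j):
  between Depot and P4: 26 + 25 − 22 = 29
  between P4 and P2: 25 + 8 − 27 = 6
  between P2 and P1: 8 + 17 − 11 = 14
  between P1 and P3: 17 + 24 − 22 = 19
  between P3 and P5: 24 + 11 − 13 = 22
  between P5 and Depot: 11 + 26 − 16 = 21
Cheapest insertion is between P4 and P2, adding 6.
New total = 111 + 6 = 117.

Adding 6 miles by placing P6 on the P4–P2 leg.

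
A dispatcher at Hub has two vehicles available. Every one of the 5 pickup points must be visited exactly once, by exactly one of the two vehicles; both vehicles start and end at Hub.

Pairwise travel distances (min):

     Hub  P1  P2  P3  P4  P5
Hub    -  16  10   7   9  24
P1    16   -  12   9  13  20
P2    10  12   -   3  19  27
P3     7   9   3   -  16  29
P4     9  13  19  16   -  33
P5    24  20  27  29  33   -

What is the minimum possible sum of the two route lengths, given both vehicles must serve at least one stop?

Try each way of splitting the stops between the two vehicles (each non-empty) and, for each split, find the best tour for each vehicle:
  {P1} + {P2, P3, P4, P5}: 32 + 79 = 111
  {P2} + {P1, P3, P4, P5}: 20 + 78 = 98
  {P1, P2} + {P3, P4, P5}: 38 + 78 = 116
  {P3} + {P1, P2, P4, P5}: 14 + 79 = 93
  {P1, P3} + {P2, P4, P5}: 32 + 79 = 111
  {P2, P3} + {P1, P4, P5}: 20 + 66 = 86
  … (15 splits in total)
  {P4} + {P1, P2, P3, P5}: 18 + 66 = 84  ← best
Best: vehicle 1 Hub → P4 → Hub = 18; vehicle 2 Hub → P2 → P3 → P1 → P5 → Hub = 66; combined 84.

84 min — the smallest possible combined total.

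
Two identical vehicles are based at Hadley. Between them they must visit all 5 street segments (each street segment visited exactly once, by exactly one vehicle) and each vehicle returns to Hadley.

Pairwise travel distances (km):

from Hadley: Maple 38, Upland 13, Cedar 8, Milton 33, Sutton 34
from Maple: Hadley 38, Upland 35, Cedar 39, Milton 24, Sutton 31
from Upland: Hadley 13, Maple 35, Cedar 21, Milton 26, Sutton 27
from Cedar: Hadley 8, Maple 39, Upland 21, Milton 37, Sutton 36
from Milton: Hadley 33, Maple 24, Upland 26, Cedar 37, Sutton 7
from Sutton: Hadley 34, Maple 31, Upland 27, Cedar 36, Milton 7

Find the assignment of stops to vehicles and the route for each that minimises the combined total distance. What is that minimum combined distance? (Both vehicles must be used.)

Check every non-empty split of the stops between the two vehicles; for each half take its own optimal tour:
  {Maple} + {Upland, Cedar, Milton, Sutton}: 76 + 90 = 166
  {Upland} + {Maple, Cedar, Milton, Sutton}: 26 + 112 = 138
  {Maple, Upland} + {Cedar, Milton, Sutton}: 86 + 84 = 170
  {Cedar} + {Maple, Upland, Milton, Sutton}: 16 + 109 = 125
  {Maple, Cedar} + {Upland, Milton, Sutton}: 85 + 80 = 165
  {Upland, Cedar} + {Maple, Milton, Sutton}: 42 + 103 = 145
  … (15 splits in total)
Best: vehicle 1 Hadley → Cedar → Hadley = 16; vehicle 2 Hadley → Maple → Milton → Sutton → Upland → Hadley = 109; combined 125.

Minimum combined distance: 125 km.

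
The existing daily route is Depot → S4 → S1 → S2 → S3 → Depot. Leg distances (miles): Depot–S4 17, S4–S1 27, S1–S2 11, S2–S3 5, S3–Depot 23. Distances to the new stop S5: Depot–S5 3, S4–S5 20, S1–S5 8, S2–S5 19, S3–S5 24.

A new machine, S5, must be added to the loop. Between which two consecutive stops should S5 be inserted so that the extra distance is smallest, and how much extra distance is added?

Insertion cost between consecutive stops i–j is d(i,S5) + d(S5,j) − d(i,j):
  between Depot and S4: 3 + 20 − 17 = 6
  between S4 and S1: 20 + 8 − 27 = 1
  between S1 and S2: 8 + 19 − 11 = 16
  between S2 and S3: 19 + 24 − 5 = 38
  between S3 and Depot: 24 + 3 − 23 = 4
Cheapest insertion is between S4 and S1, adding 1.
New total = 83 + 1 = 84.

Minimum extra distance: 1 miles, inserting S5 between S4 and S1.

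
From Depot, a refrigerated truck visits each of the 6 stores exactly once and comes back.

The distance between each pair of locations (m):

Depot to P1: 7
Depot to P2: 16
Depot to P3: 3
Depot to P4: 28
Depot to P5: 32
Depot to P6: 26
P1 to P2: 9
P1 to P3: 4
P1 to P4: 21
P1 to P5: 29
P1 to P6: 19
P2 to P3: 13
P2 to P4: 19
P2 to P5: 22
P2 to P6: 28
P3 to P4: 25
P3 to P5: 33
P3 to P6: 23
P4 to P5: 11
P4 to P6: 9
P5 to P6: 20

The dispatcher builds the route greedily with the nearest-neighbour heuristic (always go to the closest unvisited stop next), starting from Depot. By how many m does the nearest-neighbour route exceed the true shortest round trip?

The nearest-neighbour route is 12 m longer than optimal.

Depot: P3=3, P1=7, P2=16, P6=26, P4=28, P5=32 ⇒ P3
P3: P1=4, P2=13, P6=23, P4=25, P5=33 ⇒ P1
P1: P2=9, P6=19, P4=21, P5=29 ⇒ P2
P2: P4=19, P5=22, P6=28 ⇒ P4
P4: P6=9, P5=11 ⇒ P6
P6: P5=20 ⇒ P5
NN route Depot → P3 → P1 → P2 → P4 → P6 → P5 → Depot costs 96.
Optimal: Depot → P1 → P2 → P5 → P4 → P6 → P3 → Depot costs 84 (by enumerating all 360 distinct tours).
Excess = 96 − 84 = 12.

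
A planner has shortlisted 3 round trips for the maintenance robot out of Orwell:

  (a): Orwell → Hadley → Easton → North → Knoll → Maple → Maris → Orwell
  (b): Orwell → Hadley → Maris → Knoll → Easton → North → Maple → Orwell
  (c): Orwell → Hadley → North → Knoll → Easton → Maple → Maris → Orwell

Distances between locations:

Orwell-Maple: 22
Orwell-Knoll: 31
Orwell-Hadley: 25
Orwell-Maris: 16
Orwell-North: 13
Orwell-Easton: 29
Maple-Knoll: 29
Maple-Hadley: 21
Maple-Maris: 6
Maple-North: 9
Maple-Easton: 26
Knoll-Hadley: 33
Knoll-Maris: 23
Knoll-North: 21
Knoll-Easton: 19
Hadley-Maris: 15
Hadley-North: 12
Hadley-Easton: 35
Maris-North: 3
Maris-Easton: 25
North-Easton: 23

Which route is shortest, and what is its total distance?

Shortest is (c), total 125.

(a): 25 + 35 + 23 + 21 + 29 + 6 + 16 = 155
(b): 25 + 15 + 23 + 19 + 23 + 9 + 22 = 136
(c): 25 + 12 + 21 + 19 + 26 + 6 + 16 = 125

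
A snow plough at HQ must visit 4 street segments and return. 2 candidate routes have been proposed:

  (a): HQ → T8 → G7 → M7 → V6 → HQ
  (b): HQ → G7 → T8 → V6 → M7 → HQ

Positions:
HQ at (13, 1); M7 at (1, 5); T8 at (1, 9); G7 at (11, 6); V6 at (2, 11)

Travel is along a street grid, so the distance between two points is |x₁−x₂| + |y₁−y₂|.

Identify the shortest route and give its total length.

46 — (b) is the shortest.

(a): 20 + 13 + 11 + 7 + 21 = 72
(b): 7 + 13 + 3 + 7 + 16 = 46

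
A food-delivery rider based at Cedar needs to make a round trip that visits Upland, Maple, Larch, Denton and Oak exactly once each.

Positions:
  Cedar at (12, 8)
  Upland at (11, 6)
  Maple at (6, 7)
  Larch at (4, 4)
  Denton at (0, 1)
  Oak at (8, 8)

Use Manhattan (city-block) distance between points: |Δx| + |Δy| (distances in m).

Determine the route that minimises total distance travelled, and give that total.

There are 60 distinct closed tours to check (reversals are equivalent).
Cedar-Upland-Maple-Larch-Denton-Oak-Cedar: 3+6+5+7+15+4 = 40
Cedar-Upland-Maple-Larch-Oak-Denton-Cedar: 3+6+5+8+15+19 = 56
Cedar-Upland-Maple-Denton-Larch-Oak-Cedar: 3+6+12+7+8+4 = 40
Cedar-Upland-Maple-Denton-Oak-Larch-Cedar: 3+6+12+15+8+12 = 56
Cedar-Upland-Maple-Oak-Larch-Denton-Cedar: 3+6+3+8+7+19 = 46
Cedar-Upland-Maple-Oak-Denton-Larch-Cedar: 3+6+3+15+7+12 = 46
Cedar-Upland-Larch-Maple-Denton-Oak-Cedar: 3+9+5+12+15+4 = 48
Cedar-Upland-Larch-Maple-Oak-Denton-Cedar: 3+9+5+3+15+19 = 54
Cedar-Upland-Larch-Denton-Maple-Oak-Cedar: 3+9+7+12+3+4 = 38
Cedar-Upland-Larch-Denton-Oak-Maple-Cedar: 3+9+7+15+3+7 = 44
Cedar-Upland-Larch-Oak-Maple-Denton-Cedar: 3+9+8+3+12+19 = 54
Cedar-Upland-Larch-Oak-Denton-Maple-Cedar: 3+9+8+15+12+7 = 54
Cedar-Upland-Denton-Maple-Larch-Oak-Cedar: 3+16+12+5+8+4 = 48
Cedar-Upland-Denton-Maple-Oak-Larch-Cedar: 3+16+12+3+8+12 = 54
… (46 more)
The minimum is 38.
One optimal route: Cedar → Upland → Larch → Denton → Maple → Oak → Cedar (or its reverse).

Shortest round trip = 38 m.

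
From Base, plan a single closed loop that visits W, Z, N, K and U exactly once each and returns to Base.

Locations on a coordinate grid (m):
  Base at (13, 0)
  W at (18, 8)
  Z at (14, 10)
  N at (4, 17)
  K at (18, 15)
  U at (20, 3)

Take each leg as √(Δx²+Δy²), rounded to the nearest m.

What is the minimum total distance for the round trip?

Shortest round trip = 56 m.

With 5 stops there are 5!/2 = 60 distinct round trips (a route and its reverse cost the same).
Base → W → Z → N → K → U → Base: 9+4+12+14+12+8 = 59
Base → W → Z → N → U → K → Base: 9+4+12+21+12+16 = 74
Base → W → Z → K → N → U → Base: 9+4+6+14+21+8 = 62
Base → W → Z → K → U → N → Base: 9+4+6+12+21+19 = 71
Base → W → Z → U → N → K → Base: 9+4+9+21+14+16 = 73
Base → W → Z → U → K → N → Base: 9+4+9+12+14+19 = 67
Base → W → N → Z → K → U → Base: 9+17+12+6+12+8 = 64
Base → W → N → Z → U → K → Base: 9+17+12+9+12+16 = 75
Base → W → N → K → Z → U → Base: 9+17+14+6+9+8 = 63
Base → W → N → K → U → Z → Base: 9+17+14+12+9+10 = 71
Base → W → N → U → Z → K → Base: 9+17+21+9+6+16 = 78
Base → W → N → U → K → Z → Base: 9+17+21+12+6+10 = 75
Base → W → K → Z → N → U → Base: 9+7+6+12+21+8 = 63
Base → W → K → Z → U → N → Base: 9+7+6+9+21+19 = 71
… (46 more)
Base → Z → N → K → W → U → Base: 10+12+14+7+5+8 = 56  ← best
The minimum is 56.
One optimal route: Base → Z → N → K → W → U → Base (or its reverse).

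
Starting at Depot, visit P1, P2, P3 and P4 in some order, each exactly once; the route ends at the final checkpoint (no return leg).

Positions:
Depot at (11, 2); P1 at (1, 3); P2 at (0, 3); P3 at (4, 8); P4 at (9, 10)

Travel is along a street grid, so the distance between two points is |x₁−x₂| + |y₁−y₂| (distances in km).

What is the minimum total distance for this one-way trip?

There are 4! = 24 possible orderings.
Depot → P1 → P2 → P3 → P4: 11+1+9+7 = 28
Depot → P1 → P2 → P4 → P3: 11+1+16+7 = 35
Depot → P1 → P3 → P2 → P4: 11+8+9+16 = 44
Depot → P1 → P3 → P4 → P2: 11+8+7+16 = 42
Depot → P1 → P4 → P2 → P3: 11+15+16+9 = 51
Depot → P1 → P4 → P3 → P2: 11+15+7+9 = 42
Depot → P2 → P1 → P3 → P4: 12+1+8+7 = 28
Depot → P2 → P1 → P4 → P3: 12+1+15+7 = 35
Depot → P2 → P3 → P1 → P4: 12+9+8+15 = 44
Depot → P2 → P3 → P4 → P1: 12+9+7+15 = 43
Depot → P2 → P4 → P1 → P3: 12+16+15+8 = 51
Depot → P2 → P4 → P3 → P1: 12+16+7+8 = 43
Depot → P3 → P1 → P2 → P4: 13+8+1+16 = 38
Depot → P3 → P1 → P4 → P2: 13+8+15+16 = 52
… (10 more)
Depot → P4 → P3 → P1 → P2: 10+7+8+1 = 26  ← best
The minimum is 26.
One shortest path: Depot → P4 → P3 → P1 → P2.

Minimum one-way distance = 26 km.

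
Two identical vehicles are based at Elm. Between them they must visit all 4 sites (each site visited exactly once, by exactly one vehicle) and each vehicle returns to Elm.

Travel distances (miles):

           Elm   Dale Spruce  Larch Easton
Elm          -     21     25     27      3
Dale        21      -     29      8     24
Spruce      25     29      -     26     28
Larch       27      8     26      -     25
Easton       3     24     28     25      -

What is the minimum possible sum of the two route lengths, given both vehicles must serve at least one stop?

86 miles — the smallest possible combined total.

There are 2^3 − 1 = 7 ways to divide the 4 stops into two non-empty groups. For each, the best each vehicle can do is its own shortest tour through its group:
  {Dale} + {Spruce, Larch, Easton}: 42 + 79 = 121
  {Spruce} + {Dale, Larch, Easton}: 50 + 57 = 107
  {Dale, Spruce} + {Larch, Easton}: 75 + 55 = 130
  {Larch} + {Dale, Spruce, Easton}: 54 + 81 = 135
  {Dale, Larch} + {Spruce, Easton}: 56 + 56 = 112
  {Spruce, Larch} + {Dale, Easton}: 78 + 48 = 126
  … (7 splits in total)
  {Dale, Spruce, Larch} + {Easton}: 80 + 6 = 86  ← best
Best: vehicle 1 Elm → Dale → Larch → Spruce → Elm = 80; vehicle 2 Elm → Easton → Elm = 6; combined 86.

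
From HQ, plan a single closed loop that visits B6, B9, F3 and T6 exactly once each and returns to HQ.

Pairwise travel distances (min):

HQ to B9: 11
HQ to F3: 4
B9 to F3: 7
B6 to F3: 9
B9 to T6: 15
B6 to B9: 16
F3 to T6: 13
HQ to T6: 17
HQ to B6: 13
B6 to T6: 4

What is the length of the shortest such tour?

Minimum total distance: 43 min.

With 4 stops there are 4!/2 = 12 distinct round trips (a route and its reverse cost the same).
HQ→B6→B9→F3→T6→HQ: 13+16+7+13+17 = 66
HQ→B6→B9→T6→F3→HQ: 13+16+15+13+4 = 61
HQ→B6→F3→B9→T6→HQ: 13+9+7+15+17 = 61
HQ→B6→F3→T6→B9→HQ: 13+9+13+15+11 = 61
HQ→B6→T6→B9→F3→HQ: 13+4+15+7+4 = 43
HQ→B6→T6→F3→B9→HQ: 13+4+13+7+11 = 48
HQ→B9→B6→F3→T6→HQ: 11+16+9+13+17 = 66
HQ→B9→B6→T6→F3→HQ: 11+16+4+13+4 = 48
HQ→B9→F3→B6→T6→HQ: 11+7+9+4+17 = 48
HQ→B9→T6→B6→F3→HQ: 11+15+4+9+4 = 43
HQ→F3→B6→B9→T6→HQ: 4+9+16+15+17 = 61
HQ→F3→B9→B6→T6→HQ: 4+7+16+4+17 = 48
The minimum is 43.
One optimal route: HQ → B6 → T6 → B9 → F3 → HQ (or its reverse).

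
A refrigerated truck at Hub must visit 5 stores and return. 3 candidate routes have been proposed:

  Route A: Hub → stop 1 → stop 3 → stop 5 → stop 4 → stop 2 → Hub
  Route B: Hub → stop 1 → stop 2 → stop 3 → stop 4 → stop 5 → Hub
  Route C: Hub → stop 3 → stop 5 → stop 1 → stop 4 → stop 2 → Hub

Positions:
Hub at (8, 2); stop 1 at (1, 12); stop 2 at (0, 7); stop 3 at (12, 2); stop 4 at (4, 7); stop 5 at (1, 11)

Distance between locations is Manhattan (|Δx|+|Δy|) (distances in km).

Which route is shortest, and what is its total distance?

Route A: 17 + 21 + 20 + 7 + 4 + 13 = 82
Route B: 17 + 6 + 17 + 13 + 7 + 16 = 76
Route C: 4 + 20 + 1 + 8 + 4 + 13 = 50

50 km — Route C is the shortest.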